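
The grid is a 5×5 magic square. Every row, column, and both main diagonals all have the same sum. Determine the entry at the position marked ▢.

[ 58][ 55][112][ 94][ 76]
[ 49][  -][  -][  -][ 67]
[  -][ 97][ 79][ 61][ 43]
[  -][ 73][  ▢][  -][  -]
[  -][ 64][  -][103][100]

70

Row 1 is complete and sums to 395; that is the magic constant.
Row 3: 97 + 79 + 61 + 43 + ? = 395, so (3,1) = 115.
Column 2 must total 395; the given cells sum to 289, so (2,2) = 106.
Column 5: 76 + 67 + 43 + 100 + ? = 395, so (4,5) = 109.
Main diagonal: 58 + 106 + 79 + 100 + ? = 395, so (4,4) = 52.
The remaining cell in column 4 is (2,4) = 395 − 310 = 85.
The remaining cell in anti-diagonal is (5,1) = 395 − 313 = 82.
The remaining cell in row 2 is (2,3) = 395 − 307 = 88.
Row 5 needs 395; the known cells sum to 349, so (5,3) = 46.
Using column 1: 58 + 49 + 115 + 82 + ? → (4,1) = 395 − 304 = 91.
Column 3 must total 395; the given cells sum to 325, so (4,3) = 70.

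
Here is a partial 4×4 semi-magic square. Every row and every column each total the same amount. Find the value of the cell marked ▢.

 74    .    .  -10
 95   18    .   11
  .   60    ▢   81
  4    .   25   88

32

Column 4 is complete and sums to 170; that is the magic constant.
Row 2 needs 170; the known cells sum to 124, so (2,3) = 46.
Row 4: 4 + 25 + 88 + ? = 170, so (4,2) = 53.
Column 1: 74 + 95 + 4 + ? = 170, so (3,1) = -3.
Column 2: 18 + 60 + 53 + ? = 170, so (1,2) = 39.
Row 1: 74 + 39 + (-10) + ? = 170, so (1,3) = 67.
Row 3 needs 170; the known cells sum to 138, so (3,3) = 32.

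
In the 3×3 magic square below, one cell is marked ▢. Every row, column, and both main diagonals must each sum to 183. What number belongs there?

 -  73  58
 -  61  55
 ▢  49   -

64

Row 1 needs 183; the known cells sum to 131, so (1,1) = 52.
From row 2, 183 − (61 + 55) gives (2,1) = 67.
The remaining cell in column 1 is (3,1) = 183 − 119 = 64.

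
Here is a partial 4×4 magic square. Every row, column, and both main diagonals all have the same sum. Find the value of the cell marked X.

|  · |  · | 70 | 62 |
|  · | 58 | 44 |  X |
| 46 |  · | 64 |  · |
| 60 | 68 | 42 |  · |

Column 3 is complete and sums to 220; that is the magic constant.
Row 4 must total 220; the given cells sum to 170, so (4,4) = 50.
Main diagonal must total 220; the given cells sum to 172, so (1,1) = 48.
From anti-diagonal, 220 − (62 + 44 + 60) gives (3,2) = 54.
Row 1: 48 + 70 + 62 + ? = 220, so (1,2) = 40.
From row 3, 220 − (46 + 54 + 64) gives (3,4) = 56.
From column 1, 220 − (48 + 46 + 60) gives (2,1) = 66.
The remaining cell in column 4 is (2,4) = 220 − 168 = 52.

52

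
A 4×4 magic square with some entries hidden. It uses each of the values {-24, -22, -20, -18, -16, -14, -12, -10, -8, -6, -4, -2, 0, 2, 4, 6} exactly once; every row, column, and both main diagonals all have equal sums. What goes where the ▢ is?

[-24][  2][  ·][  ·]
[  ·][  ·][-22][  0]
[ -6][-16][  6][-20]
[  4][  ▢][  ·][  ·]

-18

The 16 entries sum to -144, so each line sums to -144/4 = -36.
Column 1 must total -36; the given cells sum to -26, so (2,1) = -10.
Using anti-diagonal: -22 + (-16) + 4 + ? → (1,4) = -36 − (-34) = -2.
Row 1: -24 + 2 + (-2) + ? = -36, so (1,3) = -12.
Row 2: -10 + (-22) + 0 + ? = -36, so (2,2) = -4.
Column 2 must total -36; the given cells sum to -18, so (4,2) = -18.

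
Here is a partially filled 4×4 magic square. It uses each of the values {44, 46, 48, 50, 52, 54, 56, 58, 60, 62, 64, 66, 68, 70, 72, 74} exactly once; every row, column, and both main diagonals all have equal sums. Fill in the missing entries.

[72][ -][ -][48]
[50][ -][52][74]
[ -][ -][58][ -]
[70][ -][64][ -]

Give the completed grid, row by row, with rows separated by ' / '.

72 54 62 48 / 50 60 52 74 / 44 66 58 68 / 70 56 64 46

The 16 entries sum to 944, so each line sums to 944/4 = 236.
The remaining cell in row 2 is (2,2) = 236 − 176 = 60.
From column 1, 236 − (72 + 50 + 70) gives (3,1) = 44.
Column 3 must total 236; the given cells sum to 174, so (1,3) = 62.
The remaining cell in main diagonal is (4,4) = 236 − 190 = 46.
Using anti-diagonal: 48 + 52 + 70 + ? → (3,2) = 236 − 170 = 66.
Row 1 must total 236; the given cells sum to 182, so (1,2) = 54.
The remaining cell in row 3 is (3,4) = 236 − 168 = 68.
Row 4 needs 236; the known cells sum to 180, so (4,2) = 56.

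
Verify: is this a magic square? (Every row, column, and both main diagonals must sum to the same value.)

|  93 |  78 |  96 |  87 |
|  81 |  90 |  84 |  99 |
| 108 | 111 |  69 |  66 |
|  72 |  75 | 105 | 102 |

Row 1: 93 + 78 + 96 + 87 = 354.
Row 2: 81 + 90 + 84 + 99 = 354.
Row 3: 108 + 111 + 69 + 66 = 354.
Row 4: 72 + 75 + 105 + 102 = 354.
Column 1: 93 + 81 + 108 + 72 = 354.
Column 2: 78 + 90 + 111 + 75 = 354.
Column 3: 96 + 84 + 69 + 105 = 354.
Column 4: 87 + 99 + 66 + 102 = 354.
Main diagonal: 93 + 90 + 69 + 102 = 354.
Anti-diagonal: 87 + 84 + 111 + 72 = 354.
All lines sum to 354.

Yes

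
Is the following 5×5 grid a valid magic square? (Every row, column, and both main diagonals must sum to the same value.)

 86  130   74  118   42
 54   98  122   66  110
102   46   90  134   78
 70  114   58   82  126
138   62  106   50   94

Row 1: 86 + 130 + 74 + 118 + 42 = 450.
Row 2: 54 + 98 + 122 + 66 + 110 = 450.
Row 3: 102 + 46 + 90 + 134 + 78 = 450.
Row 4: 70 + 114 + 58 + 82 + 126 = 450.
Row 5: 138 + 62 + 106 + 50 + 94 = 450.
Column 1: 86 + 54 + 102 + 70 + 138 = 450.
Column 2: 130 + 98 + 46 + 114 + 62 = 450.
Column 3: 74 + 122 + 90 + 58 + 106 = 450.
Column 4: 118 + 66 + 134 + 82 + 50 = 450.
Column 5: 42 + 110 + 78 + 126 + 94 = 450.
Main diagonal: 86 + 98 + 90 + 82 + 94 = 450.
Anti-diagonal: 42 + 66 + 90 + 114 + 138 = 450.
All lines sum to 450.

Yes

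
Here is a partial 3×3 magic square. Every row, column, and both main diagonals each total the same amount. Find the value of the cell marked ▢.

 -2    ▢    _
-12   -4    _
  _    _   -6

0

Main diagonal is complete and sums to -12; that is the magic constant.
From row 2, -12 − (-12 + (-4)) gives (2,3) = 4.
From column 1, -12 − (-2 + (-12)) gives (3,1) = 2.
Using column 3: 4 + (-6) + ? → (1,3) = -12 − (-2) = -10.
The remaining cell in row 1 is (1,2) = -12 − (-12) = 0.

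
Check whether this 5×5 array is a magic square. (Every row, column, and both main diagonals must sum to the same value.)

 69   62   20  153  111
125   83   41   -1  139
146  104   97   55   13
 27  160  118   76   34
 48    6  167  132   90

No — row 3 sums to 415 but column 5 sums to 387.

Row 1: 69 + 62 + 20 + 153 + 111 = 415.
Row 2: 125 + 83 + 41 + (-1) + 139 = 387.
Row 3: 146 + 104 + 97 + 55 + 13 = 415.
Row 4: 27 + 160 + 118 + 76 + 34 = 415.
Row 5: 48 + 6 + 167 + 132 + 90 = 443.
Column 1: 69 + 125 + 146 + 27 + 48 = 415.
Column 2: 62 + 83 + 104 + 160 + 6 = 415.
Column 3: 20 + 41 + 97 + 118 + 167 = 443.
Column 4: 153 + (-1) + 55 + 76 + 132 = 415.
Column 5: 111 + 139 + 13 + 34 + 90 = 387.
Main diagonal: 69 + 83 + 97 + 76 + 90 = 415.
Anti-diagonal: 111 + (-1) + 97 + 160 + 48 = 415.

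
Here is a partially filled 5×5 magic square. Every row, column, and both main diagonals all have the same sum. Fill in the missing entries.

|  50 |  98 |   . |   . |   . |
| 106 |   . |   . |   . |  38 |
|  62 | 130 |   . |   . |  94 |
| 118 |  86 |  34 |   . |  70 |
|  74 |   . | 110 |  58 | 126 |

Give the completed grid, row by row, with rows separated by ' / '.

Column 1 is already complete: 50 + 106 + 62 + 118 + 74 = 410, so that is the magic constant.
Row 4 must total 410; the given cells sum to 308, so (4,4) = 102.
Using row 5: 74 + 110 + 58 + 126 + ? → (5,2) = 410 − 368 = 42.
Column 2: 98 + 130 + 86 + 42 + ? = 410, so (2,2) = 54.
Column 5 must total 410; the given cells sum to 328, so (1,5) = 82.
From main diagonal, 410 − (50 + 54 + 102 + 126) gives (3,3) = 78.
Using anti-diagonal: 82 + 78 + 86 + 74 + ? → (2,4) = 410 − 320 = 90.
Using row 2: 106 + 54 + 90 + 38 + ? → (2,3) = 410 − 288 = 122.
Using row 3: 62 + 130 + 78 + 94 + ? → (3,4) = 410 − 364 = 46.
Using column 3: 122 + 78 + 34 + 110 + ? → (1,3) = 410 − 344 = 66.
Column 4 must total 410; the given cells sum to 296, so (1,4) = 114.

50 98 66 114 82 / 106 54 122 90 38 / 62 130 78 46 94 / 118 86 34 102 70 / 74 42 110 58 126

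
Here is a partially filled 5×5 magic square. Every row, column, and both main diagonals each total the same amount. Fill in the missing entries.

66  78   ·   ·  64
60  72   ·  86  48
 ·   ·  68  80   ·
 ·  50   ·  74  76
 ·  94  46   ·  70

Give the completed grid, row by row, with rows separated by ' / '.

Main diagonal is already complete: 66 + 72 + 68 + 74 + 70 = 350, so that is the magic constant.
Row 2 must total 350; the given cells sum to 266, so (2,3) = 84.
Column 2 needs 350; the known cells sum to 294, so (3,2) = 56.
Using column 5: 64 + 48 + 76 + 70 + ? → (3,5) = 350 − 258 = 92.
The remaining cell in anti-diagonal is (5,1) = 350 − 268 = 82.
Row 3 must total 350; the given cells sum to 296, so (3,1) = 54.
Row 5 needs 350; the known cells sum to 292, so (5,4) = 58.
Column 1: 66 + 60 + 54 + 82 + ? = 350, so (4,1) = 88.
Column 4 needs 350; the known cells sum to 298, so (1,4) = 52.
Using row 1: 66 + 78 + 52 + 64 + ? → (1,3) = 350 − 260 = 90.
From row 4, 350 − (88 + 50 + 74 + 76) gives (4,3) = 62.

66 78 90 52 64 / 60 72 84 86 48 / 54 56 68 80 92 / 88 50 62 74 76 / 82 94 46 58 70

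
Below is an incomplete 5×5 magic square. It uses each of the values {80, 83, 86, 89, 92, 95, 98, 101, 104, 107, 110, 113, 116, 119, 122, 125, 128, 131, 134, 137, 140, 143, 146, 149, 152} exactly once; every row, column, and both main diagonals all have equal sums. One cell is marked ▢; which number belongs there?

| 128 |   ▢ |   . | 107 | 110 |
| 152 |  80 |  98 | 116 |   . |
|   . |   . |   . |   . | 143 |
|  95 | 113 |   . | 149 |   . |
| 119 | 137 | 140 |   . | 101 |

146

The 25 entries sum to 2900, so each line sums to 2900/5 = 580.
From row 2, 580 − (152 + 80 + 98 + 116) gives (2,5) = 134.
Using row 5: 119 + 137 + 140 + 101 + ? → (5,4) = 580 − 497 = 83.
Column 1 needs 580; the known cells sum to 494, so (3,1) = 86.
Column 4 must total 580; the given cells sum to 455, so (3,4) = 125.
Using column 5: 110 + 134 + 143 + 101 + ? → (4,5) = 580 − 488 = 92.
From main diagonal, 580 − (128 + 80 + 149 + 101) gives (3,3) = 122.
Using row 3: 86 + 122 + 125 + 143 + ? → (3,2) = 580 − 476 = 104.
Row 4: 95 + 113 + 149 + 92 + ? = 580, so (4,3) = 131.
Column 2: 80 + 104 + 113 + 137 + ? = 580, so (1,2) = 146.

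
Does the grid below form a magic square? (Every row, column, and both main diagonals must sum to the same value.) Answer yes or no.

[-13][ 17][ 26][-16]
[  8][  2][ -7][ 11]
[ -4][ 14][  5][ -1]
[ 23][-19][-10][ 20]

Row 1: -13 + 17 + 26 + (-16) = 14.
Row 2: 8 + 2 + (-7) + 11 = 14.
Row 3: -4 + 14 + 5 + (-1) = 14.
Row 4: 23 + (-19) + (-10) + 20 = 14.
Column 1: -13 + 8 + (-4) + 23 = 14.
Column 2: 17 + 2 + 14 + (-19) = 14.
Column 3: 26 + (-7) + 5 + (-10) = 14.
Column 4: -16 + 11 + (-1) + 20 = 14.
Main diagonal: -13 + 2 + 5 + 20 = 14.
Anti-diagonal: -16 + (-7) + 14 + 23 = 14.
All lines sum to 14.

Yes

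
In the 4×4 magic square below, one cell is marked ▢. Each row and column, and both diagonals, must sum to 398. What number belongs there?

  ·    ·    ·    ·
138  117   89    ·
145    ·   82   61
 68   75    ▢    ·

The remaining cell in row 2 is (2,4) = 398 − 344 = 54.
Row 3 needs 398; the known cells sum to 288, so (3,2) = 110.
From column 1, 398 − (138 + 145 + 68) gives (1,1) = 47.
The remaining cell in column 2 is (1,2) = 398 − 302 = 96.
Using main diagonal: 47 + 117 + 82 + ? → (4,4) = 398 − 246 = 152.
The remaining cell in anti-diagonal is (1,4) = 398 − 267 = 131.
The remaining cell in row 1 is (1,3) = 398 − 274 = 124.
The remaining cell in row 4 is (4,3) = 398 − 295 = 103.

103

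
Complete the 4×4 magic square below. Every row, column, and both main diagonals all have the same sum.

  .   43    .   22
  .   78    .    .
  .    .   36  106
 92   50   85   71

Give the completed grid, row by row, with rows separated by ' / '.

113 43 120 22 / 64 78 57 99 / 29 127 36 106 / 92 50 85 71

Row 4 is already complete: 92 + 50 + 85 + 71 = 298, so that is the magic constant.
Using column 2: 43 + 78 + 50 + ? → (3,2) = 298 − 171 = 127.
The remaining cell in column 4 is (2,4) = 298 − 199 = 99.
Main diagonal needs 298; the known cells sum to 185, so (1,1) = 113.
Anti-diagonal: 22 + 127 + 92 + ? = 298, so (2,3) = 57.
Row 1: 113 + 43 + 22 + ? = 298, so (1,3) = 120.
Row 2 must total 298; the given cells sum to 234, so (2,1) = 64.
Row 3 must total 298; the given cells sum to 269, so (3,1) = 29.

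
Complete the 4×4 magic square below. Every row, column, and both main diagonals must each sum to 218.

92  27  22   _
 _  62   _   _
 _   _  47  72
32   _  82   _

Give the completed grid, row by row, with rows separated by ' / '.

Using row 1: 92 + 27 + 22 + ? → (1,4) = 218 − 141 = 77.
Using column 3: 22 + 47 + 82 + ? → (2,3) = 218 − 151 = 67.
From main diagonal, 218 − (92 + 62 + 47) gives (4,4) = 17.
Anti-diagonal must total 218; the given cells sum to 176, so (3,2) = 42.
Using row 3: 42 + 47 + 72 + ? → (3,1) = 218 − 161 = 57.
The remaining cell in row 4 is (4,2) = 218 − 131 = 87.
From column 1, 218 − (92 + 57 + 32) gives (2,1) = 37.
The remaining cell in column 4 is (2,4) = 218 − 166 = 52.

92 27 22 77 / 37 62 67 52 / 57 42 47 72 / 32 87 82 17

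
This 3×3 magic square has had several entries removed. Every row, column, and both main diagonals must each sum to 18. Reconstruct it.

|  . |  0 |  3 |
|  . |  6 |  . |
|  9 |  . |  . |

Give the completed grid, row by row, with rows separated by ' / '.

Row 1 needs 18; the known cells sum to 3, so (1,1) = 15.
The remaining cell in column 1 is (2,1) = 18 − 24 = -6.
Column 2 needs 18; the known cells sum to 6, so (3,2) = 12.
From main diagonal, 18 − (15 + 6) gives (3,3) = -3.
Row 2 must total 18; the given cells sum to 0, so (2,3) = 18.

15 0 3 / -6 6 18 / 9 12 -3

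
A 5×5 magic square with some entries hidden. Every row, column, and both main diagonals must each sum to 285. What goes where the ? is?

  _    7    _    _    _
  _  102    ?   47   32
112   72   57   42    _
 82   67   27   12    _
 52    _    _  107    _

Row 3 needs 285; the known cells sum to 283, so (3,5) = 2.
Row 4 must total 285; the given cells sum to 188, so (4,5) = 97.
Column 2 must total 285; the given cells sum to 248, so (5,2) = 37.
Column 4 needs 285; the known cells sum to 208, so (1,4) = 77.
Anti-diagonal must total 285; the given cells sum to 223, so (1,5) = 62.
Using column 5: 62 + 32 + 2 + 97 + ? → (5,5) = 285 − 193 = 92.
Using main diagonal: 102 + 57 + 12 + 92 + ? → (1,1) = 285 − 263 = 22.
Using row 1: 22 + 7 + 77 + 62 + ? → (1,3) = 285 − 168 = 117.
The remaining cell in row 5 is (5,3) = 285 − 288 = -3.
Column 1: 22 + 112 + 82 + 52 + ? = 285, so (2,1) = 17.
Column 3 needs 285; the known cells sum to 198, so (2,3) = 87.

87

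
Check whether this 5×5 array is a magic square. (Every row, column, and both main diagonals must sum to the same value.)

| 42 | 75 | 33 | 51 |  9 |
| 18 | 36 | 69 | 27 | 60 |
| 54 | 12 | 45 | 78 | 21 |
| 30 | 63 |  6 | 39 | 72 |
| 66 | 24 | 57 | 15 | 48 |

Yes

Row 1: 42 + 75 + 33 + 51 + 9 = 210.
Row 2: 18 + 36 + 69 + 27 + 60 = 210.
Row 3: 54 + 12 + 45 + 78 + 21 = 210.
Row 4: 30 + 63 + 6 + 39 + 72 = 210.
Row 5: 66 + 24 + 57 + 15 + 48 = 210.
Column 1: 42 + 18 + 54 + 30 + 66 = 210.
Column 2: 75 + 36 + 12 + 63 + 24 = 210.
Column 3: 33 + 69 + 45 + 6 + 57 = 210.
Column 4: 51 + 27 + 78 + 39 + 15 = 210.
Column 5: 9 + 60 + 21 + 72 + 48 = 210.
Main diagonal: 42 + 36 + 45 + 39 + 48 = 210.
Anti-diagonal: 9 + 27 + 45 + 63 + 66 = 210.
All lines sum to 210.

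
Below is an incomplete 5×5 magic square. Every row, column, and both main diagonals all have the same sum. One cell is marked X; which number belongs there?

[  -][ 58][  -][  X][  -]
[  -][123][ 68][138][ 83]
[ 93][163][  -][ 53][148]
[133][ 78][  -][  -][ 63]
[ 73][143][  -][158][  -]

Column 2 is complete and sums to 565; that is the magic constant.
Row 2 needs 565; the known cells sum to 412, so (2,1) = 153.
Row 3: 93 + 163 + 53 + 148 + ? = 565, so (3,3) = 108.
The remaining cell in column 1 is (1,1) = 565 − 452 = 113.
Anti-diagonal: 138 + 108 + 78 + 73 + ? = 565, so (1,5) = 168.
Column 5 needs 565; the known cells sum to 462, so (5,5) = 103.
Main diagonal must total 565; the given cells sum to 447, so (4,4) = 118.
From row 4, 565 − (133 + 78 + 118 + 63) gives (4,3) = 173.
From row 5, 565 − (73 + 143 + 158 + 103) gives (5,3) = 88.
The remaining cell in column 3 is (1,3) = 565 − 437 = 128.
Column 4 needs 565; the known cells sum to 467, so (1,4) = 98.

98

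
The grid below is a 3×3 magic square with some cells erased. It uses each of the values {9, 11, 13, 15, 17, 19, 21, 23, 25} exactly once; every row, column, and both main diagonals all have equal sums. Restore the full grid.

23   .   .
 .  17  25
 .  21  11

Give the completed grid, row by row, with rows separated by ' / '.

23 13 15 / 9 17 25 / 19 21 11

The 9 entries sum to 153, so each line sums to 153/3 = 51.
The remaining cell in row 2 is (2,1) = 51 − 42 = 9.
Row 3 needs 51; the known cells sum to 32, so (3,1) = 19.
From column 2, 51 − (17 + 21) gives (1,2) = 13.
Column 3 needs 51; the known cells sum to 36, so (1,3) = 15.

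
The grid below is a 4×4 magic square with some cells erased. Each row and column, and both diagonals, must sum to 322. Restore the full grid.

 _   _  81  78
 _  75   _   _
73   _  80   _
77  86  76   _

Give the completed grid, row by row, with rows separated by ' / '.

From row 4, 322 − (77 + 86 + 76) gives (4,4) = 83.
From column 3, 322 − (81 + 80 + 76) gives (2,3) = 85.
The remaining cell in main diagonal is (1,1) = 322 − 238 = 84.
From anti-diagonal, 322 − (78 + 85 + 77) gives (3,2) = 82.
Row 1: 84 + 81 + 78 + ? = 322, so (1,2) = 79.
Row 3: 73 + 82 + 80 + ? = 322, so (3,4) = 87.
The remaining cell in column 1 is (2,1) = 322 − 234 = 88.
Column 4 needs 322; the known cells sum to 248, so (2,4) = 74.

84 79 81 78 / 88 75 85 74 / 73 82 80 87 / 77 86 76 83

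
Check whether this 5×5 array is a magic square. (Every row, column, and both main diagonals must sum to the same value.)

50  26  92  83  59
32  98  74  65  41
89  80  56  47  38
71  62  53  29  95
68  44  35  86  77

Row 1: 50 + 26 + 92 + 83 + 59 = 310.
Row 2: 32 + 98 + 74 + 65 + 41 = 310.
Row 3: 89 + 80 + 56 + 47 + 38 = 310.
Row 4: 71 + 62 + 53 + 29 + 95 = 310.
Row 5: 68 + 44 + 35 + 86 + 77 = 310.
Column 1: 50 + 32 + 89 + 71 + 68 = 310.
Column 2: 26 + 98 + 80 + 62 + 44 = 310.
Column 3: 92 + 74 + 56 + 53 + 35 = 310.
Column 4: 83 + 65 + 47 + 29 + 86 = 310.
Column 5: 59 + 41 + 38 + 95 + 77 = 310.
Main diagonal: 50 + 98 + 56 + 29 + 77 = 310.
Anti-diagonal: 59 + 65 + 56 + 62 + 68 = 310.
All lines sum to 310.

Yes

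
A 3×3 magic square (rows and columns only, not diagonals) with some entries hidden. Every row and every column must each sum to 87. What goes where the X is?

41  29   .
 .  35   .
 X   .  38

The remaining cell in row 1 is (1,3) = 87 − 70 = 17.
Column 2: 29 + 35 + ? = 87, so (3,2) = 23.
Column 3 must total 87; the given cells sum to 55, so (2,3) = 32.
Row 2 needs 87; the known cells sum to 67, so (2,1) = 20.
Row 3 must total 87; the given cells sum to 61, so (3,1) = 26.

26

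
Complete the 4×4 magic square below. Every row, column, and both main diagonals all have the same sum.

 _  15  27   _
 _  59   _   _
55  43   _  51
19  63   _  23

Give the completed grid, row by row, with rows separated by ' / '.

Column 2 is already complete: 15 + 59 + 43 + 63 = 180, so that is the magic constant.
Row 3 must total 180; the given cells sum to 149, so (3,3) = 31.
Row 4 needs 180; the known cells sum to 105, so (4,3) = 75.
Column 3 needs 180; the known cells sum to 133, so (2,3) = 47.
Using main diagonal: 59 + 31 + 23 + ? → (1,1) = 180 − 113 = 67.
Anti-diagonal must total 180; the given cells sum to 109, so (1,4) = 71.
From column 1, 180 − (67 + 55 + 19) gives (2,1) = 39.
Column 4: 71 + 51 + 23 + ? = 180, so (2,4) = 35.

67 15 27 71 / 39 59 47 35 / 55 43 31 51 / 19 63 75 23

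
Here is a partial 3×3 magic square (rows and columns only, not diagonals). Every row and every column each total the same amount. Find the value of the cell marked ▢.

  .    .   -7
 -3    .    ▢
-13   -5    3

Row 3 is complete and sums to -15; that is the magic constant.
Using column 1: -3 + (-13) + ? → (1,1) = -15 − (-16) = 1.
Column 3 must total -15; the given cells sum to -4, so (2,3) = -11.

-11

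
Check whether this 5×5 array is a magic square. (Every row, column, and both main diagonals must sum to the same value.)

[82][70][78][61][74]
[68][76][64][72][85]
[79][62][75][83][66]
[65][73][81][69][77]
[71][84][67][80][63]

Row 1: 82 + 70 + 78 + 61 + 74 = 365.
Row 2: 68 + 76 + 64 + 72 + 85 = 365.
Row 3: 79 + 62 + 75 + 83 + 66 = 365.
Row 4: 65 + 73 + 81 + 69 + 77 = 365.
Row 5: 71 + 84 + 67 + 80 + 63 = 365.
Column 1: 82 + 68 + 79 + 65 + 71 = 365.
Column 2: 70 + 76 + 62 + 73 + 84 = 365.
Column 3: 78 + 64 + 75 + 81 + 67 = 365.
Column 4: 61 + 72 + 83 + 69 + 80 = 365.
Column 5: 74 + 85 + 66 + 77 + 63 = 365.
Main diagonal: 82 + 76 + 75 + 69 + 63 = 365.
Anti-diagonal: 74 + 72 + 75 + 73 + 71 = 365.
All lines sum to 365.

Yes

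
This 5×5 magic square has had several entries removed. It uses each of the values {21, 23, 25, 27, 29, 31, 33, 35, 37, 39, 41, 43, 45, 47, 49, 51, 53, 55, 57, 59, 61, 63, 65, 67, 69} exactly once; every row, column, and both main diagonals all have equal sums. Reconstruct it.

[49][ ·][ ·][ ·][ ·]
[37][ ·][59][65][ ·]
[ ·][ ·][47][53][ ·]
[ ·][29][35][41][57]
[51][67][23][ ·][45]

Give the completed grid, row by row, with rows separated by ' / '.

The 25 entries sum to 1125, so each line sums to 1125/5 = 225.
Row 4 needs 225; the known cells sum to 162, so (4,1) = 63.
Row 5: 51 + 67 + 23 + 45 + ? = 225, so (5,4) = 39.
Column 1: 49 + 37 + 63 + 51 + ? = 225, so (3,1) = 25.
Column 3 needs 225; the known cells sum to 164, so (1,3) = 61.
From column 4, 225 − (65 + 53 + 41 + 39) gives (1,4) = 27.
Main diagonal needs 225; the known cells sum to 182, so (2,2) = 43.
Anti-diagonal needs 225; the known cells sum to 192, so (1,5) = 33.
Row 1: 49 + 61 + 27 + 33 + ? = 225, so (1,2) = 55.
Row 2: 37 + 43 + 59 + 65 + ? = 225, so (2,5) = 21.
Column 2 must total 225; the given cells sum to 194, so (3,2) = 31.
From column 5, 225 − (33 + 21 + 57 + 45) gives (3,5) = 69.

49 55 61 27 33 / 37 43 59 65 21 / 25 31 47 53 69 / 63 29 35 41 57 / 51 67 23 39 45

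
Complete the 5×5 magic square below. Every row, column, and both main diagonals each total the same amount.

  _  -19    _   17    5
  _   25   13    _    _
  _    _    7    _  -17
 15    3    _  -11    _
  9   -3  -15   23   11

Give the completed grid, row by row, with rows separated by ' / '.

-7 -19 29 17 5 / -13 25 13 1 -1 / 21 19 7 -5 -17 / 15 3 -9 -11 27 / 9 -3 -15 23 11

Row 5 is already complete: 9 + -3 + -15 + 23 + 11 = 25, so that is the magic constant.
Column 2: -19 + 25 + 3 + (-3) + ? = 25, so (3,2) = 19.
The remaining cell in main diagonal is (1,1) = 25 − 32 = -7.
Using anti-diagonal: 5 + 7 + 3 + 9 + ? → (2,4) = 25 − 24 = 1.
The remaining cell in row 1 is (1,3) = 25 − (-4) = 29.
The remaining cell in column 3 is (4,3) = 25 − 34 = -9.
Using column 4: 17 + 1 + (-11) + 23 + ? → (3,4) = 25 − 30 = -5.
The remaining cell in row 3 is (3,1) = 25 − 4 = 21.
Using row 4: 15 + 3 + (-9) + (-11) + ? → (4,5) = 25 − (-2) = 27.
Column 1 needs 25; the known cells sum to 38, so (2,1) = -13.
From column 5, 25 − (5 + (-17) + 27 + 11) gives (2,5) = -1.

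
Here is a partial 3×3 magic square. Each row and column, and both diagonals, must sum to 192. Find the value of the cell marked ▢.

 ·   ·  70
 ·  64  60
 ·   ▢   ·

The remaining cell in row 2 is (2,1) = 192 − 124 = 68.
Using column 3: 70 + 60 + ? → (3,3) = 192 − 130 = 62.
The remaining cell in main diagonal is (1,1) = 192 − 126 = 66.
Using anti-diagonal: 70 + 64 + ? → (3,1) = 192 − 134 = 58.
Row 1 needs 192; the known cells sum to 136, so (1,2) = 56.
From row 3, 192 − (58 + 62) gives (3,2) = 72.

72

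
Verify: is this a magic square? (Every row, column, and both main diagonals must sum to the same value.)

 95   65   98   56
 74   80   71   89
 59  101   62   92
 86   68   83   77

Row 1: 95 + 65 + 98 + 56 = 314.
Row 2: 74 + 80 + 71 + 89 = 314.
Row 3: 59 + 101 + 62 + 92 = 314.
Row 4: 86 + 68 + 83 + 77 = 314.
Column 1: 95 + 74 + 59 + 86 = 314.
Column 2: 65 + 80 + 101 + 68 = 314.
Column 3: 98 + 71 + 62 + 83 = 314.
Column 4: 56 + 89 + 92 + 77 = 314.
Main diagonal: 95 + 80 + 62 + 77 = 314.
Anti-diagonal: 56 + 71 + 101 + 86 = 314.
All lines sum to 314.

Yes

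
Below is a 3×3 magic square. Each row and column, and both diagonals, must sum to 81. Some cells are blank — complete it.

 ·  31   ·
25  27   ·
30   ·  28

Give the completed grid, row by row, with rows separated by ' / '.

26 31 24 / 25 27 29 / 30 23 28

Row 2 needs 81; the known cells sum to 52, so (2,3) = 29.
Row 3 must total 81; the given cells sum to 58, so (3,2) = 23.
From column 1, 81 − (25 + 30) gives (1,1) = 26.
Column 3: 29 + 28 + ? = 81, so (1,3) = 24.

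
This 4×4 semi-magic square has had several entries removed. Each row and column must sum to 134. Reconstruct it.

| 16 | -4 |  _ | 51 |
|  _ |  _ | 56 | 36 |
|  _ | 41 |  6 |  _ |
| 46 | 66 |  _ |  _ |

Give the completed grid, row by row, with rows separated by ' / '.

From row 1, 134 − (16 + (-4) + 51) gives (1,3) = 71.
The remaining cell in column 2 is (2,2) = 134 − 103 = 31.
Column 3 needs 134; the known cells sum to 133, so (4,3) = 1.
Row 2 must total 134; the given cells sum to 123, so (2,1) = 11.
The remaining cell in row 4 is (4,4) = 134 − 113 = 21.
Column 1: 16 + 11 + 46 + ? = 134, so (3,1) = 61.
From column 4, 134 − (51 + 36 + 21) gives (3,4) = 26.

16 -4 71 51 / 11 31 56 36 / 61 41 6 26 / 46 66 1 21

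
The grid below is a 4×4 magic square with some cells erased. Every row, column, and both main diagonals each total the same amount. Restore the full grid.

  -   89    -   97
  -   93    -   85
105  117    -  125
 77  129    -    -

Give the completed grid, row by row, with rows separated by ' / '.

Column 2 is already complete: 89 + 93 + 117 + 129 = 428, so that is the magic constant.
Row 3: 105 + 117 + 125 + ? = 428, so (3,3) = 81.
Column 4 needs 428; the known cells sum to 307, so (4,4) = 121.
The remaining cell in main diagonal is (1,1) = 428 − 295 = 133.
Anti-diagonal must total 428; the given cells sum to 291, so (2,3) = 137.
From row 1, 428 − (133 + 89 + 97) gives (1,3) = 109.
Using row 2: 93 + 137 + 85 + ? → (2,1) = 428 − 315 = 113.
Row 4 must total 428; the given cells sum to 327, so (4,3) = 101.

133 89 109 97 / 113 93 137 85 / 105 117 81 125 / 77 129 101 121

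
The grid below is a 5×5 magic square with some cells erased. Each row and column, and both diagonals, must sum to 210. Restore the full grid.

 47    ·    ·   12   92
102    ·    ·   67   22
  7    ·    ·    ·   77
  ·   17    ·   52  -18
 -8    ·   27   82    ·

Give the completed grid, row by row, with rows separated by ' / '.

47 2 57 12 92 / 102 32 -13 67 22 / 7 87 42 -3 77 / 62 17 97 52 -18 / -8 72 27 82 37

Column 1 must total 210; the given cells sum to 148, so (4,1) = 62.
Column 4 must total 210; the given cells sum to 213, so (3,4) = -3.
Column 5 must total 210; the given cells sum to 173, so (5,5) = 37.
Anti-diagonal must total 210; the given cells sum to 168, so (3,3) = 42.
Using row 3: 7 + 42 + (-3) + 77 + ? → (3,2) = 210 − 123 = 87.
From row 4, 210 − (62 + 17 + 52 + (-18)) gives (4,3) = 97.
Row 5 must total 210; the given cells sum to 138, so (5,2) = 72.
Using main diagonal: 47 + 42 + 52 + 37 + ? → (2,2) = 210 − 178 = 32.
Row 2 must total 210; the given cells sum to 223, so (2,3) = -13.
Column 2: 32 + 87 + 17 + 72 + ? = 210, so (1,2) = 2.
Column 3 must total 210; the given cells sum to 153, so (1,3) = 57.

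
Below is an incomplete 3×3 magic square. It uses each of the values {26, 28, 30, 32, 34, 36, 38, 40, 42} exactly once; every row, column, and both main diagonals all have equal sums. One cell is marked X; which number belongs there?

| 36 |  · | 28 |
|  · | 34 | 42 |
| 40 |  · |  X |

The 9 entries sum to 306, so each line sums to 306/3 = 102.
Row 1 must total 102; the given cells sum to 64, so (1,2) = 38.
The remaining cell in row 2 is (2,1) = 102 − 76 = 26.
The remaining cell in column 2 is (3,2) = 102 − 72 = 30.
Using column 3: 28 + 42 + ? → (3,3) = 102 − 70 = 32.

32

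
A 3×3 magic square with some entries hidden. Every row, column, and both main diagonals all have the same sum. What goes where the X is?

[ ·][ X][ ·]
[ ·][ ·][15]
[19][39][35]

Row 3 is complete and sums to 93; that is the magic constant.
Using column 3: 15 + 35 + ? → (1,3) = 93 − 50 = 43.
The remaining cell in anti-diagonal is (2,2) = 93 − 62 = 31.
Using row 2: 31 + 15 + ? → (2,1) = 93 − 46 = 47.
Column 1 must total 93; the given cells sum to 66, so (1,1) = 27.
The remaining cell in column 2 is (1,2) = 93 − 70 = 23.

23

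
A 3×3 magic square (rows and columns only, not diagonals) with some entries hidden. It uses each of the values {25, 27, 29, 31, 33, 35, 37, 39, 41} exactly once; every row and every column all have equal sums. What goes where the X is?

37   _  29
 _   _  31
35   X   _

25

The 9 entries sum to 297, so each line sums to 297/3 = 99.
Using row 1: 37 + 29 + ? → (1,2) = 99 − 66 = 33.
Using column 1: 37 + 35 + ? → (2,1) = 99 − 72 = 27.
Column 3 needs 99; the known cells sum to 60, so (3,3) = 39.
From row 2, 99 − (27 + 31) gives (2,2) = 41.
From row 3, 99 − (35 + 39) gives (3,2) = 25.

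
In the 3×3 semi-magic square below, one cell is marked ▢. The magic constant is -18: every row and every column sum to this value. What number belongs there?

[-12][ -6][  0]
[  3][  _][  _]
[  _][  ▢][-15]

6

Column 1: -12 + 3 + ? = -18, so (3,1) = -9.
Column 3: 0 + (-15) + ? = -18, so (2,3) = -3.
Using row 2: 3 + (-3) + ? → (2,2) = -18 − 0 = -18.
Row 3 must total -18; the given cells sum to -24, so (3,2) = 6.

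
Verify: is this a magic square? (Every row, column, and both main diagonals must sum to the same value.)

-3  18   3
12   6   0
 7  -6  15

No — row 2 sums to 18 but column 1 sums to 16.

Row 1: -3 + 18 + 3 = 18.
Row 2: 12 + 6 + 0 = 18.
Row 3: 7 + (-6) + 15 = 16.
Column 1: -3 + 12 + 7 = 16.
Column 2: 18 + 6 + (-6) = 18.
Column 3: 3 + 0 + 15 = 18.
Main diagonal: -3 + 6 + 15 = 18.
Anti-diagonal: 3 + 6 + 7 = 16.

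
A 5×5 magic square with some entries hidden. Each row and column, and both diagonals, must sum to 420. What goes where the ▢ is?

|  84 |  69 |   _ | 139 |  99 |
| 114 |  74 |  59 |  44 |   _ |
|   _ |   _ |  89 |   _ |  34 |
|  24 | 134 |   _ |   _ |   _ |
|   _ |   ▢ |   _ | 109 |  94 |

39

Row 1: 84 + 69 + 139 + 99 + ? = 420, so (1,3) = 29.
The remaining cell in row 2 is (2,5) = 420 − 291 = 129.
From column 5, 420 − (99 + 129 + 34 + 94) gives (4,5) = 64.
Main diagonal must total 420; the given cells sum to 341, so (4,4) = 79.
Using anti-diagonal: 99 + 44 + 89 + 134 + ? → (5,1) = 420 − 366 = 54.
From row 4, 420 − (24 + 134 + 79 + 64) gives (4,3) = 119.
Column 1: 84 + 114 + 24 + 54 + ? = 420, so (3,1) = 144.
Using column 3: 29 + 59 + 89 + 119 + ? → (5,3) = 420 − 296 = 124.
Column 4 must total 420; the given cells sum to 371, so (3,4) = 49.
Row 3 must total 420; the given cells sum to 316, so (3,2) = 104.
Row 5 must total 420; the given cells sum to 381, so (5,2) = 39.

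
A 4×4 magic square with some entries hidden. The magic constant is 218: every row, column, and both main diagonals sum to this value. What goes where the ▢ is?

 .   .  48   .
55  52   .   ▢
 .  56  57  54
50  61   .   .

58

Row 3 must total 218; the given cells sum to 167, so (3,1) = 51.
Column 1 must total 218; the given cells sum to 156, so (1,1) = 62.
The remaining cell in column 2 is (1,2) = 218 − 169 = 49.
From main diagonal, 218 − (62 + 52 + 57) gives (4,4) = 47.
Row 1 must total 218; the given cells sum to 159, so (1,4) = 59.
Using row 4: 50 + 61 + 47 + ? → (4,3) = 218 − 158 = 60.
Column 3: 48 + 57 + 60 + ? = 218, so (2,3) = 53.
Column 4 needs 218; the known cells sum to 160, so (2,4) = 58.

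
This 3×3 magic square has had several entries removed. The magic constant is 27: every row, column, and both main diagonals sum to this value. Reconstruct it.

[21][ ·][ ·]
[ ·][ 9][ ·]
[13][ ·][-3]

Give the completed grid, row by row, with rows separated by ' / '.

Row 3: 13 + (-3) + ? = 27, so (3,2) = 17.
Using column 1: 21 + 13 + ? → (2,1) = 27 − 34 = -7.
Using column 2: 9 + 17 + ? → (1,2) = 27 − 26 = 1.
Anti-diagonal must total 27; the given cells sum to 22, so (1,3) = 5.
Row 2 needs 27; the known cells sum to 2, so (2,3) = 25.

21 1 5 / -7 9 25 / 13 17 -3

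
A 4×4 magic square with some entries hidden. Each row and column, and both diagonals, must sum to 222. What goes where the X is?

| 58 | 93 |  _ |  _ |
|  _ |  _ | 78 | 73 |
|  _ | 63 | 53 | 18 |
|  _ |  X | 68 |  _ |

The remaining cell in row 3 is (3,1) = 222 − 134 = 88.
Column 3: 78 + 53 + 68 + ? = 222, so (1,3) = 23.
Row 1 must total 222; the given cells sum to 174, so (1,4) = 48.
Column 4: 48 + 73 + 18 + ? = 222, so (4,4) = 83.
From main diagonal, 222 − (58 + 53 + 83) gives (2,2) = 28.
Using anti-diagonal: 48 + 78 + 63 + ? → (4,1) = 222 − 189 = 33.
Row 2 must total 222; the given cells sum to 179, so (2,1) = 43.
The remaining cell in row 4 is (4,2) = 222 − 184 = 38.

38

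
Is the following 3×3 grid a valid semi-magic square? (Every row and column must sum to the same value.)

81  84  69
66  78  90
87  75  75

No — column 1 sums to 234 but column 2 sums to 237.

Row 1: 81 + 84 + 69 = 234.
Row 2: 66 + 78 + 90 = 234.
Row 3: 87 + 75 + 75 = 237.
Column 1: 81 + 66 + 87 = 234.
Column 2: 84 + 78 + 75 = 237.
Column 3: 69 + 90 + 75 = 234.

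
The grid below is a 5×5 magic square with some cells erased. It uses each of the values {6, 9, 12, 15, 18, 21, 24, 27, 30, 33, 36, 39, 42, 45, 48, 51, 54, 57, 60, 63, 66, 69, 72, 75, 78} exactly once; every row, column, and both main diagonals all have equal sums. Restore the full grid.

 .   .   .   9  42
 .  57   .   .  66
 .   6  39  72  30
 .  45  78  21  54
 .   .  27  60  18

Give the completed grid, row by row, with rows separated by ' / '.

75 33 51 9 42 / 24 57 15 48 66 / 63 6 39 72 30 / 12 45 78 21 54 / 36 69 27 60 18

The 25 entries sum to 1050, so each line sums to 1050/5 = 210.
Row 3: 6 + 39 + 72 + 30 + ? = 210, so (3,1) = 63.
From row 4, 210 − (45 + 78 + 21 + 54) gives (4,1) = 12.
Column 4 must total 210; the given cells sum to 162, so (2,4) = 48.
Main diagonal must total 210; the given cells sum to 135, so (1,1) = 75.
From anti-diagonal, 210 − (42 + 48 + 39 + 45) gives (5,1) = 36.
Row 5 needs 210; the known cells sum to 141, so (5,2) = 69.
Using column 1: 75 + 63 + 12 + 36 + ? → (2,1) = 210 − 186 = 24.
The remaining cell in column 2 is (1,2) = 210 − 177 = 33.
Using row 1: 75 + 33 + 9 + 42 + ? → (1,3) = 210 − 159 = 51.
Row 2: 24 + 57 + 48 + 66 + ? = 210, so (2,3) = 15.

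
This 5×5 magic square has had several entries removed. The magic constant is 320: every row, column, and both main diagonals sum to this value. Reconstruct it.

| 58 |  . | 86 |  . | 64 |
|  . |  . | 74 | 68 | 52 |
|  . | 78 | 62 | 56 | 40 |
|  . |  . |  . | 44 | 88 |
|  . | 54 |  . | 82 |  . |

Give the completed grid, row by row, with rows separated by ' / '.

From row 3, 320 − (78 + 62 + 56 + 40) gives (3,1) = 84.
Column 4: 68 + 56 + 44 + 82 + ? = 320, so (1,4) = 70.
From column 5, 320 − (64 + 52 + 40 + 88) gives (5,5) = 76.
From main diagonal, 320 − (58 + 62 + 44 + 76) gives (2,2) = 80.
The remaining cell in row 1 is (1,2) = 320 − 278 = 42.
Using row 2: 80 + 74 + 68 + 52 + ? → (2,1) = 320 − 274 = 46.
From column 2, 320 − (42 + 80 + 78 + 54) gives (4,2) = 66.
Anti-diagonal needs 320; the known cells sum to 260, so (5,1) = 60.
Row 5: 60 + 54 + 82 + 76 + ? = 320, so (5,3) = 48.
Using column 1: 58 + 46 + 84 + 60 + ? → (4,1) = 320 − 248 = 72.
Column 3: 86 + 74 + 62 + 48 + ? = 320, so (4,3) = 50.

58 42 86 70 64 / 46 80 74 68 52 / 84 78 62 56 40 / 72 66 50 44 88 / 60 54 48 82 76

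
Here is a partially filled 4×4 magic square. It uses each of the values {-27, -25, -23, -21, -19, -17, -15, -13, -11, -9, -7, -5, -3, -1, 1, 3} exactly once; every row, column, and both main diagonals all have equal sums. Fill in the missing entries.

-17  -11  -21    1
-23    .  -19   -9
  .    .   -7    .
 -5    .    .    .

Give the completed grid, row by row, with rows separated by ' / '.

The 16 entries sum to -192, so each line sums to -192/4 = -48.
Using row 2: -23 + (-19) + (-9) + ? → (2,2) = -48 − (-51) = 3.
Using column 1: -17 + (-23) + (-5) + ? → (3,1) = -48 − (-45) = -3.
Column 3 needs -48; the known cells sum to -47, so (4,3) = -1.
The remaining cell in main diagonal is (4,4) = -48 − (-21) = -27.
The remaining cell in anti-diagonal is (3,2) = -48 − (-23) = -25.
Row 3 needs -48; the known cells sum to -35, so (3,4) = -13.
Using row 4: -5 + (-1) + (-27) + ? → (4,2) = -48 − (-33) = -15.

-17 -11 -21 1 / -23 3 -19 -9 / -3 -25 -7 -13 / -5 -15 -1 -27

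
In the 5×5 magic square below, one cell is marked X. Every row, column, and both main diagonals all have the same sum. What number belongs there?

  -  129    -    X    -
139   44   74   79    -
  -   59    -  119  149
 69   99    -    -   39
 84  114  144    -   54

Column 2 is complete and sums to 445; that is the magic constant.
Using row 2: 139 + 44 + 74 + 79 + ? → (2,5) = 445 − 336 = 109.
Row 5: 84 + 114 + 144 + 54 + ? = 445, so (5,4) = 49.
Column 5 needs 445; the known cells sum to 351, so (1,5) = 94.
Using anti-diagonal: 94 + 79 + 99 + 84 + ? → (3,3) = 445 − 356 = 89.
The remaining cell in row 3 is (3,1) = 445 − 416 = 29.
The remaining cell in column 1 is (1,1) = 445 − 321 = 124.
Using main diagonal: 124 + 44 + 89 + 54 + ? → (4,4) = 445 − 311 = 134.
Row 4 needs 445; the known cells sum to 341, so (4,3) = 104.
From column 3, 445 − (74 + 89 + 104 + 144) gives (1,3) = 34.
Column 4: 79 + 119 + 134 + 49 + ? = 445, so (1,4) = 64.

64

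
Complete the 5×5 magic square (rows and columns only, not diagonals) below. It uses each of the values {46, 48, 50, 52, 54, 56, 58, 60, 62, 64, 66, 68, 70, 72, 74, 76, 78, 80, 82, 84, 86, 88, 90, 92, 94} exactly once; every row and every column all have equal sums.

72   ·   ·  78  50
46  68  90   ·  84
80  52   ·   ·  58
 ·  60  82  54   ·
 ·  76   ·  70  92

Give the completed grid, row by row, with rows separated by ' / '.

The 25 entries sum to 1750, so each line sums to 1750/5 = 350.
Using row 2: 46 + 68 + 90 + 84 + ? → (2,4) = 350 − 288 = 62.
Column 2 needs 350; the known cells sum to 256, so (1,2) = 94.
From column 4, 350 − (78 + 62 + 54 + 70) gives (3,4) = 86.
Using column 5: 50 + 84 + 58 + 92 + ? → (4,5) = 350 − 284 = 66.
The remaining cell in row 1 is (1,3) = 350 − 294 = 56.
Using row 3: 80 + 52 + 86 + 58 + ? → (3,3) = 350 − 276 = 74.
Using row 4: 60 + 82 + 54 + 66 + ? → (4,1) = 350 − 262 = 88.
From column 1, 350 − (72 + 46 + 80 + 88) gives (5,1) = 64.
The remaining cell in column 3 is (5,3) = 350 − 302 = 48.

72 94 56 78 50 / 46 68 90 62 84 / 80 52 74 86 58 / 88 60 82 54 66 / 64 76 48 70 92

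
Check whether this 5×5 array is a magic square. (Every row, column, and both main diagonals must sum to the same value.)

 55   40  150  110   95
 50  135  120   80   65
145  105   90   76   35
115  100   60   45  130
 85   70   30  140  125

No — anti-diagonal sums to 450 but column 4 sums to 451.

Row 1: 55 + 40 + 150 + 110 + 95 = 450.
Row 2: 50 + 135 + 120 + 80 + 65 = 450.
Row 3: 145 + 105 + 90 + 76 + 35 = 451.
Row 4: 115 + 100 + 60 + 45 + 130 = 450.
Row 5: 85 + 70 + 30 + 140 + 125 = 450.
Column 1: 55 + 50 + 145 + 115 + 85 = 450.
Column 2: 40 + 135 + 105 + 100 + 70 = 450.
Column 3: 150 + 120 + 90 + 60 + 30 = 450.
Column 4: 110 + 80 + 76 + 45 + 140 = 451.
Column 5: 95 + 65 + 35 + 130 + 125 = 450.
Main diagonal: 55 + 135 + 90 + 45 + 125 = 450.
Anti-diagonal: 95 + 80 + 90 + 100 + 85 = 450.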